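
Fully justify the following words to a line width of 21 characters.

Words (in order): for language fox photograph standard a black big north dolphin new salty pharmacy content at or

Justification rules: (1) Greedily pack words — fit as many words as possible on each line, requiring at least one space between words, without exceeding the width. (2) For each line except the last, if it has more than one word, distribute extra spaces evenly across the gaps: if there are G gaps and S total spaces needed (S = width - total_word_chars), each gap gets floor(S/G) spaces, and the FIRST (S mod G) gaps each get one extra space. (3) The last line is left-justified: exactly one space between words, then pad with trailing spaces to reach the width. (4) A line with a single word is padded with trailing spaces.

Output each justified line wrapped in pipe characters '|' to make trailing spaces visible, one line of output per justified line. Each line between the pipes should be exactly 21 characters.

Line 1: ['for', 'language', 'fox'] (min_width=16, slack=5)
Line 2: ['photograph', 'standard', 'a'] (min_width=21, slack=0)
Line 3: ['black', 'big', 'north'] (min_width=15, slack=6)
Line 4: ['dolphin', 'new', 'salty'] (min_width=17, slack=4)
Line 5: ['pharmacy', 'content', 'at'] (min_width=19, slack=2)
Line 6: ['or'] (min_width=2, slack=19)

Answer: |for    language   fox|
|photograph standard a|
|black    big    north|
|dolphin   new   salty|
|pharmacy  content  at|
|or                   |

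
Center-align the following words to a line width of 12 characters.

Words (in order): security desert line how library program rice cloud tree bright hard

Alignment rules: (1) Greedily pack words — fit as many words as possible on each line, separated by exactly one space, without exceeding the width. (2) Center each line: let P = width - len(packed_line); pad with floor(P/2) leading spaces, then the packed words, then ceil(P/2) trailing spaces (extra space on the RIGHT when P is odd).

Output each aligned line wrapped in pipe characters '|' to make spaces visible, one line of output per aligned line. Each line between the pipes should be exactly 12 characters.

Answer: |  security  |
|desert line |
|how library |
|program rice|
| cloud tree |
|bright hard |

Derivation:
Line 1: ['security'] (min_width=8, slack=4)
Line 2: ['desert', 'line'] (min_width=11, slack=1)
Line 3: ['how', 'library'] (min_width=11, slack=1)
Line 4: ['program', 'rice'] (min_width=12, slack=0)
Line 5: ['cloud', 'tree'] (min_width=10, slack=2)
Line 6: ['bright', 'hard'] (min_width=11, slack=1)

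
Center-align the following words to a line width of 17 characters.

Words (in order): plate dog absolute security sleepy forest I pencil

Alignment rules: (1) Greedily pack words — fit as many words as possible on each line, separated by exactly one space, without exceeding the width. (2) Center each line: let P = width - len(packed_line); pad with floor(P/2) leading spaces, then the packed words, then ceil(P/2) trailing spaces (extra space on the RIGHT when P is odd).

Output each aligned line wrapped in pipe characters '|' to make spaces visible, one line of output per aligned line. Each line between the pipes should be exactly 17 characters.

Answer: |    plate dog    |
|absolute security|
| sleepy forest I |
|     pencil      |

Derivation:
Line 1: ['plate', 'dog'] (min_width=9, slack=8)
Line 2: ['absolute', 'security'] (min_width=17, slack=0)
Line 3: ['sleepy', 'forest', 'I'] (min_width=15, slack=2)
Line 4: ['pencil'] (min_width=6, slack=11)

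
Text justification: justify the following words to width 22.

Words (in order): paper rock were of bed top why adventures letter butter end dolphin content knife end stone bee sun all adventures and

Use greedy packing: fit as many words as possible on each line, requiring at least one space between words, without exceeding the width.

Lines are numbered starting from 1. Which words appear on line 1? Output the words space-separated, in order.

Answer: paper rock were of bed

Derivation:
Line 1: ['paper', 'rock', 'were', 'of', 'bed'] (min_width=22, slack=0)
Line 2: ['top', 'why', 'adventures'] (min_width=18, slack=4)
Line 3: ['letter', 'butter', 'end'] (min_width=17, slack=5)
Line 4: ['dolphin', 'content', 'knife'] (min_width=21, slack=1)
Line 5: ['end', 'stone', 'bee', 'sun', 'all'] (min_width=21, slack=1)
Line 6: ['adventures', 'and'] (min_width=14, slack=8)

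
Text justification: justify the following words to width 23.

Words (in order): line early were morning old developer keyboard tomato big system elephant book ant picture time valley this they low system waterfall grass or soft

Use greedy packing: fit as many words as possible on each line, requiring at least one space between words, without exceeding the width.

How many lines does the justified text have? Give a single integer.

Answer: 7

Derivation:
Line 1: ['line', 'early', 'were', 'morning'] (min_width=23, slack=0)
Line 2: ['old', 'developer', 'keyboard'] (min_width=22, slack=1)
Line 3: ['tomato', 'big', 'system'] (min_width=17, slack=6)
Line 4: ['elephant', 'book', 'ant'] (min_width=17, slack=6)
Line 5: ['picture', 'time', 'valley'] (min_width=19, slack=4)
Line 6: ['this', 'they', 'low', 'system'] (min_width=20, slack=3)
Line 7: ['waterfall', 'grass', 'or', 'soft'] (min_width=23, slack=0)
Total lines: 7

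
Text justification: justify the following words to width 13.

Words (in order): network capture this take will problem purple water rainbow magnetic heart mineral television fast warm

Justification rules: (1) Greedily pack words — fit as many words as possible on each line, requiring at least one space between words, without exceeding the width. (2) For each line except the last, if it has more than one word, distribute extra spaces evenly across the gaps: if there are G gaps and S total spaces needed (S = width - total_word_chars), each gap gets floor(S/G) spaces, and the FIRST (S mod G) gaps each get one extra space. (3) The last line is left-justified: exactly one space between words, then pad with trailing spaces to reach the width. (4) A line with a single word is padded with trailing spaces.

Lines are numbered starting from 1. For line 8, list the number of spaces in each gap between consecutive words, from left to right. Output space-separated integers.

Answer: 1

Derivation:
Line 1: ['network'] (min_width=7, slack=6)
Line 2: ['capture', 'this'] (min_width=12, slack=1)
Line 3: ['take', 'will'] (min_width=9, slack=4)
Line 4: ['problem'] (min_width=7, slack=6)
Line 5: ['purple', 'water'] (min_width=12, slack=1)
Line 6: ['rainbow'] (min_width=7, slack=6)
Line 7: ['magnetic'] (min_width=8, slack=5)
Line 8: ['heart', 'mineral'] (min_width=13, slack=0)
Line 9: ['television'] (min_width=10, slack=3)
Line 10: ['fast', 'warm'] (min_width=9, slack=4)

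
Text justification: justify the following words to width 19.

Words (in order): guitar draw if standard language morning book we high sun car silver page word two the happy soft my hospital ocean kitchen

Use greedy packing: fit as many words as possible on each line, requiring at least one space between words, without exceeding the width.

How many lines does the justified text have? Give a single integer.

Line 1: ['guitar', 'draw', 'if'] (min_width=14, slack=5)
Line 2: ['standard', 'language'] (min_width=17, slack=2)
Line 3: ['morning', 'book', 'we'] (min_width=15, slack=4)
Line 4: ['high', 'sun', 'car', 'silver'] (min_width=19, slack=0)
Line 5: ['page', 'word', 'two', 'the'] (min_width=17, slack=2)
Line 6: ['happy', 'soft', 'my'] (min_width=13, slack=6)
Line 7: ['hospital', 'ocean'] (min_width=14, slack=5)
Line 8: ['kitchen'] (min_width=7, slack=12)
Total lines: 8

Answer: 8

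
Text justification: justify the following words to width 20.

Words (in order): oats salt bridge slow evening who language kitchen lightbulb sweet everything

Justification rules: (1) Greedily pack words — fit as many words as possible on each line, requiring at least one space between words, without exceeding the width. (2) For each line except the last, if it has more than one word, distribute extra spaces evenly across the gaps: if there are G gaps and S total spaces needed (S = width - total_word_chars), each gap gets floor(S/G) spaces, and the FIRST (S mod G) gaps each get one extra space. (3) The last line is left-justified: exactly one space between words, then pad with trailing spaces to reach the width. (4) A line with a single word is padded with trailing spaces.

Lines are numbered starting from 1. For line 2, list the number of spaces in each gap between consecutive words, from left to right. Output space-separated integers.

Answer: 3 3

Derivation:
Line 1: ['oats', 'salt', 'bridge'] (min_width=16, slack=4)
Line 2: ['slow', 'evening', 'who'] (min_width=16, slack=4)
Line 3: ['language', 'kitchen'] (min_width=16, slack=4)
Line 4: ['lightbulb', 'sweet'] (min_width=15, slack=5)
Line 5: ['everything'] (min_width=10, slack=10)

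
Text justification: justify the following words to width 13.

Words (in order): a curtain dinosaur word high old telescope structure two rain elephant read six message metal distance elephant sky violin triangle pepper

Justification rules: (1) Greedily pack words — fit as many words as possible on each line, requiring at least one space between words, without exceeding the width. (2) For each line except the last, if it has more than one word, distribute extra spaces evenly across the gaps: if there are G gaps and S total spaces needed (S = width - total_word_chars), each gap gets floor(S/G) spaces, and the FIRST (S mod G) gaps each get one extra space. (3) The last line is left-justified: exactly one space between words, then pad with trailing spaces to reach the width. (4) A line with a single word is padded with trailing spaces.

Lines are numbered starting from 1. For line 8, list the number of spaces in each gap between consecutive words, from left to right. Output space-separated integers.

Line 1: ['a', 'curtain'] (min_width=9, slack=4)
Line 2: ['dinosaur', 'word'] (min_width=13, slack=0)
Line 3: ['high', 'old'] (min_width=8, slack=5)
Line 4: ['telescope'] (min_width=9, slack=4)
Line 5: ['structure', 'two'] (min_width=13, slack=0)
Line 6: ['rain', 'elephant'] (min_width=13, slack=0)
Line 7: ['read', 'six'] (min_width=8, slack=5)
Line 8: ['message', 'metal'] (min_width=13, slack=0)
Line 9: ['distance'] (min_width=8, slack=5)
Line 10: ['elephant', 'sky'] (min_width=12, slack=1)
Line 11: ['violin'] (min_width=6, slack=7)
Line 12: ['triangle'] (min_width=8, slack=5)
Line 13: ['pepper'] (min_width=6, slack=7)

Answer: 1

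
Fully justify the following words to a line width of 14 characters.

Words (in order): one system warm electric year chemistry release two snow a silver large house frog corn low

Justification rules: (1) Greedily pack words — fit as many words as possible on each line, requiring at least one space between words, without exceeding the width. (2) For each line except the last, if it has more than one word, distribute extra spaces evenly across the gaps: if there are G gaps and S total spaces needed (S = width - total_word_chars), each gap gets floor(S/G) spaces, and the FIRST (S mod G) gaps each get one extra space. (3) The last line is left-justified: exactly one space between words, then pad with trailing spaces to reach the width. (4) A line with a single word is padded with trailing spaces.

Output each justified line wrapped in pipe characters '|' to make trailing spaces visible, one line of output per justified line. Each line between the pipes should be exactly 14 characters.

Line 1: ['one', 'system'] (min_width=10, slack=4)
Line 2: ['warm', 'electric'] (min_width=13, slack=1)
Line 3: ['year', 'chemistry'] (min_width=14, slack=0)
Line 4: ['release', 'two'] (min_width=11, slack=3)
Line 5: ['snow', 'a', 'silver'] (min_width=13, slack=1)
Line 6: ['large', 'house'] (min_width=11, slack=3)
Line 7: ['frog', 'corn', 'low'] (min_width=13, slack=1)

Answer: |one     system|
|warm  electric|
|year chemistry|
|release    two|
|snow  a silver|
|large    house|
|frog corn low |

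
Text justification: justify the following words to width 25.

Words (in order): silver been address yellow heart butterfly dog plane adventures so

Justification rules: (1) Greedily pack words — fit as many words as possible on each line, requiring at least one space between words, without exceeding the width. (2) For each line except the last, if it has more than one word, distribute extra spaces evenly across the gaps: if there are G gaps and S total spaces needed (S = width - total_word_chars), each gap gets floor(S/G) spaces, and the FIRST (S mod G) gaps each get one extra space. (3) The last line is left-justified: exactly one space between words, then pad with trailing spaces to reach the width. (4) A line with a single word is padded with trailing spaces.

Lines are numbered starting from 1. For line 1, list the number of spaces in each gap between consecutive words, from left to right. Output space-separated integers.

Answer: 4 4

Derivation:
Line 1: ['silver', 'been', 'address'] (min_width=19, slack=6)
Line 2: ['yellow', 'heart', 'butterfly'] (min_width=22, slack=3)
Line 3: ['dog', 'plane', 'adventures', 'so'] (min_width=23, slack=2)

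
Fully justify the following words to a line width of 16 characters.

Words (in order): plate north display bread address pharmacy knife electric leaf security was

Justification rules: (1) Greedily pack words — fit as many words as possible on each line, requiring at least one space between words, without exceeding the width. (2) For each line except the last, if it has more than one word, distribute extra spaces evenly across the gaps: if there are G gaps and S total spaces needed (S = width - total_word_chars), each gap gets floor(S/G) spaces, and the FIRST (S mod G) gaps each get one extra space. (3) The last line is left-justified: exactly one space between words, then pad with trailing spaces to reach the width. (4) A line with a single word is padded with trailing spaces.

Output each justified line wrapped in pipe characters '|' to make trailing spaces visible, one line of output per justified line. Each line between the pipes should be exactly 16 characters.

Line 1: ['plate', 'north'] (min_width=11, slack=5)
Line 2: ['display', 'bread'] (min_width=13, slack=3)
Line 3: ['address', 'pharmacy'] (min_width=16, slack=0)
Line 4: ['knife', 'electric'] (min_width=14, slack=2)
Line 5: ['leaf', 'security'] (min_width=13, slack=3)
Line 6: ['was'] (min_width=3, slack=13)

Answer: |plate      north|
|display    bread|
|address pharmacy|
|knife   electric|
|leaf    security|
|was             |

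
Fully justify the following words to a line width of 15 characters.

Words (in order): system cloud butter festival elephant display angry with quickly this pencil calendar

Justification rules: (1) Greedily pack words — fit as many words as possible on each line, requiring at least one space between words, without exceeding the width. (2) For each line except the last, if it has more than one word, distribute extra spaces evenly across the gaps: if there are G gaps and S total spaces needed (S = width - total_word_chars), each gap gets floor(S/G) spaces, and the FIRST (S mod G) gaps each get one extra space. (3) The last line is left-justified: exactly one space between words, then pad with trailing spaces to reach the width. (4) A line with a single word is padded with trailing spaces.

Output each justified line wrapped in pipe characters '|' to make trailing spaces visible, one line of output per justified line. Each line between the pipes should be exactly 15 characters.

Line 1: ['system', 'cloud'] (min_width=12, slack=3)
Line 2: ['butter', 'festival'] (min_width=15, slack=0)
Line 3: ['elephant'] (min_width=8, slack=7)
Line 4: ['display', 'angry'] (min_width=13, slack=2)
Line 5: ['with', 'quickly'] (min_width=12, slack=3)
Line 6: ['this', 'pencil'] (min_width=11, slack=4)
Line 7: ['calendar'] (min_width=8, slack=7)

Answer: |system    cloud|
|butter festival|
|elephant       |
|display   angry|
|with    quickly|
|this     pencil|
|calendar       |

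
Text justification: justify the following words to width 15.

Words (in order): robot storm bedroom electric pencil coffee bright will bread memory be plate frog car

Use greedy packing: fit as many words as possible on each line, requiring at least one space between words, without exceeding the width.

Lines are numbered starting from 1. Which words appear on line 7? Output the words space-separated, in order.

Answer: frog car

Derivation:
Line 1: ['robot', 'storm'] (min_width=11, slack=4)
Line 2: ['bedroom'] (min_width=7, slack=8)
Line 3: ['electric', 'pencil'] (min_width=15, slack=0)
Line 4: ['coffee', 'bright'] (min_width=13, slack=2)
Line 5: ['will', 'bread'] (min_width=10, slack=5)
Line 6: ['memory', 'be', 'plate'] (min_width=15, slack=0)
Line 7: ['frog', 'car'] (min_width=8, slack=7)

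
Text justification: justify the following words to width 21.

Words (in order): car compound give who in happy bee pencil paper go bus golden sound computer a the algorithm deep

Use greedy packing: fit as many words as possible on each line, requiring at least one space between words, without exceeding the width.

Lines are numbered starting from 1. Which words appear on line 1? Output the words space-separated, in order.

Answer: car compound give who

Derivation:
Line 1: ['car', 'compound', 'give', 'who'] (min_width=21, slack=0)
Line 2: ['in', 'happy', 'bee', 'pencil'] (min_width=19, slack=2)
Line 3: ['paper', 'go', 'bus', 'golden'] (min_width=19, slack=2)
Line 4: ['sound', 'computer', 'a', 'the'] (min_width=20, slack=1)
Line 5: ['algorithm', 'deep'] (min_width=14, slack=7)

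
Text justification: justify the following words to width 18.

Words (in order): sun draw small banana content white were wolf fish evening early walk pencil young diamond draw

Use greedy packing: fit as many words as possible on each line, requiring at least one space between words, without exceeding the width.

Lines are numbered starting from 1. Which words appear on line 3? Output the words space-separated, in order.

Line 1: ['sun', 'draw', 'small'] (min_width=14, slack=4)
Line 2: ['banana', 'content'] (min_width=14, slack=4)
Line 3: ['white', 'were', 'wolf'] (min_width=15, slack=3)
Line 4: ['fish', 'evening', 'early'] (min_width=18, slack=0)
Line 5: ['walk', 'pencil', 'young'] (min_width=17, slack=1)
Line 6: ['diamond', 'draw'] (min_width=12, slack=6)

Answer: white were wolf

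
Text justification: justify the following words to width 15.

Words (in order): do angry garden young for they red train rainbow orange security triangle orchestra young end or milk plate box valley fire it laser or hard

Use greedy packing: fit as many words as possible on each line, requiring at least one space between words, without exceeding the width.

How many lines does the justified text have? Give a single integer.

Line 1: ['do', 'angry', 'garden'] (min_width=15, slack=0)
Line 2: ['young', 'for', 'they'] (min_width=14, slack=1)
Line 3: ['red', 'train'] (min_width=9, slack=6)
Line 4: ['rainbow', 'orange'] (min_width=14, slack=1)
Line 5: ['security'] (min_width=8, slack=7)
Line 6: ['triangle'] (min_width=8, slack=7)
Line 7: ['orchestra', 'young'] (min_width=15, slack=0)
Line 8: ['end', 'or', 'milk'] (min_width=11, slack=4)
Line 9: ['plate', 'box'] (min_width=9, slack=6)
Line 10: ['valley', 'fire', 'it'] (min_width=14, slack=1)
Line 11: ['laser', 'or', 'hard'] (min_width=13, slack=2)
Total lines: 11

Answer: 11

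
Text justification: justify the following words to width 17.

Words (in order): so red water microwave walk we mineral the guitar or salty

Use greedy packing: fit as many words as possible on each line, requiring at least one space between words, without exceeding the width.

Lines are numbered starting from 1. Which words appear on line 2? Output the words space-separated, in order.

Line 1: ['so', 'red', 'water'] (min_width=12, slack=5)
Line 2: ['microwave', 'walk', 'we'] (min_width=17, slack=0)
Line 3: ['mineral', 'the'] (min_width=11, slack=6)
Line 4: ['guitar', 'or', 'salty'] (min_width=15, slack=2)

Answer: microwave walk we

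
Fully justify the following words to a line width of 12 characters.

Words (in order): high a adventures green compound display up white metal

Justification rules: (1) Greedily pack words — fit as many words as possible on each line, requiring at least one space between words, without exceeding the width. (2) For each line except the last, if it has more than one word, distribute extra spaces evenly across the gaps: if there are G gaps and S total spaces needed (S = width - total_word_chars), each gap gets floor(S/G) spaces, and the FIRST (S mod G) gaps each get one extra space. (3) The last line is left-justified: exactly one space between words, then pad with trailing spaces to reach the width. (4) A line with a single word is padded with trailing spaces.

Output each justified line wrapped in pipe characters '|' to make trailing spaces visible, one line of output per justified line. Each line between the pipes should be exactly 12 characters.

Answer: |high       a|
|adventures  |
|green       |
|compound    |
|display   up|
|white metal |

Derivation:
Line 1: ['high', 'a'] (min_width=6, slack=6)
Line 2: ['adventures'] (min_width=10, slack=2)
Line 3: ['green'] (min_width=5, slack=7)
Line 4: ['compound'] (min_width=8, slack=4)
Line 5: ['display', 'up'] (min_width=10, slack=2)
Line 6: ['white', 'metal'] (min_width=11, slack=1)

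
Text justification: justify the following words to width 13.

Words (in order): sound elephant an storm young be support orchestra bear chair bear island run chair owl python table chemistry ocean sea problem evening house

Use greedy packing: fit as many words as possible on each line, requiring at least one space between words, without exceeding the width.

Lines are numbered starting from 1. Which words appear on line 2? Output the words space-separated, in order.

Line 1: ['sound'] (min_width=5, slack=8)
Line 2: ['elephant', 'an'] (min_width=11, slack=2)
Line 3: ['storm', 'young'] (min_width=11, slack=2)
Line 4: ['be', 'support'] (min_width=10, slack=3)
Line 5: ['orchestra'] (min_width=9, slack=4)
Line 6: ['bear', 'chair'] (min_width=10, slack=3)
Line 7: ['bear', 'island'] (min_width=11, slack=2)
Line 8: ['run', 'chair', 'owl'] (min_width=13, slack=0)
Line 9: ['python', 'table'] (min_width=12, slack=1)
Line 10: ['chemistry'] (min_width=9, slack=4)
Line 11: ['ocean', 'sea'] (min_width=9, slack=4)
Line 12: ['problem'] (min_width=7, slack=6)
Line 13: ['evening', 'house'] (min_width=13, slack=0)

Answer: elephant an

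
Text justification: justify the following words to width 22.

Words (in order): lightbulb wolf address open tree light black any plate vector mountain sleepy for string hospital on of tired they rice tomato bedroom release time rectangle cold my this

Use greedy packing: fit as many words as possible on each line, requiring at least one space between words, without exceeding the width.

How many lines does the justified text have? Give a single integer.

Line 1: ['lightbulb', 'wolf', 'address'] (min_width=22, slack=0)
Line 2: ['open', 'tree', 'light', 'black'] (min_width=21, slack=1)
Line 3: ['any', 'plate', 'vector'] (min_width=16, slack=6)
Line 4: ['mountain', 'sleepy', 'for'] (min_width=19, slack=3)
Line 5: ['string', 'hospital', 'on', 'of'] (min_width=21, slack=1)
Line 6: ['tired', 'they', 'rice', 'tomato'] (min_width=22, slack=0)
Line 7: ['bedroom', 'release', 'time'] (min_width=20, slack=2)
Line 8: ['rectangle', 'cold', 'my', 'this'] (min_width=22, slack=0)
Total lines: 8

Answer: 8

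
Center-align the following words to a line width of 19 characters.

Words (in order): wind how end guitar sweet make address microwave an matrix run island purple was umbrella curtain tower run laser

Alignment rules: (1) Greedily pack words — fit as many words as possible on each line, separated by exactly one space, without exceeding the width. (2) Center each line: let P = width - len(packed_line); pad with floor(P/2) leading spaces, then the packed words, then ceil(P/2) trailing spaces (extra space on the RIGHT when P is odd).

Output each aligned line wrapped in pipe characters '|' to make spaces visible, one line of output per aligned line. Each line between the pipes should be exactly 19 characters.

Answer: |wind how end guitar|
|sweet make address |
|microwave an matrix|
| run island purple |
|   was umbrella    |
| curtain tower run |
|       laser       |

Derivation:
Line 1: ['wind', 'how', 'end', 'guitar'] (min_width=19, slack=0)
Line 2: ['sweet', 'make', 'address'] (min_width=18, slack=1)
Line 3: ['microwave', 'an', 'matrix'] (min_width=19, slack=0)
Line 4: ['run', 'island', 'purple'] (min_width=17, slack=2)
Line 5: ['was', 'umbrella'] (min_width=12, slack=7)
Line 6: ['curtain', 'tower', 'run'] (min_width=17, slack=2)
Line 7: ['laser'] (min_width=5, slack=14)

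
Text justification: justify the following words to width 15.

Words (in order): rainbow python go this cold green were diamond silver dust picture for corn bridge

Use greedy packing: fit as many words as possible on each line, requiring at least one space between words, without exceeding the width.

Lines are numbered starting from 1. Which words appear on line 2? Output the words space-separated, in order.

Line 1: ['rainbow', 'python'] (min_width=14, slack=1)
Line 2: ['go', 'this', 'cold'] (min_width=12, slack=3)
Line 3: ['green', 'were'] (min_width=10, slack=5)
Line 4: ['diamond', 'silver'] (min_width=14, slack=1)
Line 5: ['dust', 'picture'] (min_width=12, slack=3)
Line 6: ['for', 'corn', 'bridge'] (min_width=15, slack=0)

Answer: go this cold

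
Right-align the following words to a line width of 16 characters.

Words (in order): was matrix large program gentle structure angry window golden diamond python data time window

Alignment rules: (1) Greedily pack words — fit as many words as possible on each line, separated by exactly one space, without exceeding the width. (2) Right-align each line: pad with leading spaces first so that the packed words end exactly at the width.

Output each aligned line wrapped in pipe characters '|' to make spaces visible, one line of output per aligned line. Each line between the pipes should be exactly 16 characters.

Answer: |was matrix large|
|  program gentle|
| structure angry|
|   window golden|
|  diamond python|
|data time window|

Derivation:
Line 1: ['was', 'matrix', 'large'] (min_width=16, slack=0)
Line 2: ['program', 'gentle'] (min_width=14, slack=2)
Line 3: ['structure', 'angry'] (min_width=15, slack=1)
Line 4: ['window', 'golden'] (min_width=13, slack=3)
Line 5: ['diamond', 'python'] (min_width=14, slack=2)
Line 6: ['data', 'time', 'window'] (min_width=16, slack=0)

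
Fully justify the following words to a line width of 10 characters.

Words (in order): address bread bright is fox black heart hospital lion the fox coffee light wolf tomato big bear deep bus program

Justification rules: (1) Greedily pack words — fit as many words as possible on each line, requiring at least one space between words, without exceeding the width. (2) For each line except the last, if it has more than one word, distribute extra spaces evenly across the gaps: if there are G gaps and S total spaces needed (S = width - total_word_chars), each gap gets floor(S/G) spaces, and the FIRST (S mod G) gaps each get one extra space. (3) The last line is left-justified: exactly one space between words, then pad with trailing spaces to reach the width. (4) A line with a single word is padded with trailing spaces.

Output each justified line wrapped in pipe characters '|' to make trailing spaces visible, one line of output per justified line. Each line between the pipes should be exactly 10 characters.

Answer: |address   |
|bread     |
|bright  is|
|fox  black|
|heart     |
|hospital  |
|lion   the|
|fox coffee|
|light wolf|
|tomato big|
|bear  deep|
|bus       |
|program   |

Derivation:
Line 1: ['address'] (min_width=7, slack=3)
Line 2: ['bread'] (min_width=5, slack=5)
Line 3: ['bright', 'is'] (min_width=9, slack=1)
Line 4: ['fox', 'black'] (min_width=9, slack=1)
Line 5: ['heart'] (min_width=5, slack=5)
Line 6: ['hospital'] (min_width=8, slack=2)
Line 7: ['lion', 'the'] (min_width=8, slack=2)
Line 8: ['fox', 'coffee'] (min_width=10, slack=0)
Line 9: ['light', 'wolf'] (min_width=10, slack=0)
Line 10: ['tomato', 'big'] (min_width=10, slack=0)
Line 11: ['bear', 'deep'] (min_width=9, slack=1)
Line 12: ['bus'] (min_width=3, slack=7)
Line 13: ['program'] (min_width=7, slack=3)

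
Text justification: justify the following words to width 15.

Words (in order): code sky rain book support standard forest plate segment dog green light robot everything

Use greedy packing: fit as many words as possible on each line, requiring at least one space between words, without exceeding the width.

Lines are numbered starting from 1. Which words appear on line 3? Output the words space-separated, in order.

Answer: standard forest

Derivation:
Line 1: ['code', 'sky', 'rain'] (min_width=13, slack=2)
Line 2: ['book', 'support'] (min_width=12, slack=3)
Line 3: ['standard', 'forest'] (min_width=15, slack=0)
Line 4: ['plate', 'segment'] (min_width=13, slack=2)
Line 5: ['dog', 'green', 'light'] (min_width=15, slack=0)
Line 6: ['robot'] (min_width=5, slack=10)
Line 7: ['everything'] (min_width=10, slack=5)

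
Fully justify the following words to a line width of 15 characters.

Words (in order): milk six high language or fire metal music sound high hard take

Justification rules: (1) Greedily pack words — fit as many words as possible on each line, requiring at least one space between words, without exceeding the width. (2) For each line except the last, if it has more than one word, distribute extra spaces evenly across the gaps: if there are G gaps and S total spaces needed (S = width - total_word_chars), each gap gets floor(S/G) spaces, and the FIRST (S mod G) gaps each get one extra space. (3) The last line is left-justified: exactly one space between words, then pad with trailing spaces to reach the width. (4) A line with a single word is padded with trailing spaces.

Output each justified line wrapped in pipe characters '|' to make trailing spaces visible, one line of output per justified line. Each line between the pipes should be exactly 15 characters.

Answer: |milk  six  high|
|language     or|
|fire      metal|
|music     sound|
|high hard take |

Derivation:
Line 1: ['milk', 'six', 'high'] (min_width=13, slack=2)
Line 2: ['language', 'or'] (min_width=11, slack=4)
Line 3: ['fire', 'metal'] (min_width=10, slack=5)
Line 4: ['music', 'sound'] (min_width=11, slack=4)
Line 5: ['high', 'hard', 'take'] (min_width=14, slack=1)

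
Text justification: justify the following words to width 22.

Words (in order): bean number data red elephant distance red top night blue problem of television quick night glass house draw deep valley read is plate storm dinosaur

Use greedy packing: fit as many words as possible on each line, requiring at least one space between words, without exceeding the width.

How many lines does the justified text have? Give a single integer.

Line 1: ['bean', 'number', 'data', 'red'] (min_width=20, slack=2)
Line 2: ['elephant', 'distance', 'red'] (min_width=21, slack=1)
Line 3: ['top', 'night', 'blue', 'problem'] (min_width=22, slack=0)
Line 4: ['of', 'television', 'quick'] (min_width=19, slack=3)
Line 5: ['night', 'glass', 'house', 'draw'] (min_width=22, slack=0)
Line 6: ['deep', 'valley', 'read', 'is'] (min_width=19, slack=3)
Line 7: ['plate', 'storm', 'dinosaur'] (min_width=20, slack=2)
Total lines: 7

Answer: 7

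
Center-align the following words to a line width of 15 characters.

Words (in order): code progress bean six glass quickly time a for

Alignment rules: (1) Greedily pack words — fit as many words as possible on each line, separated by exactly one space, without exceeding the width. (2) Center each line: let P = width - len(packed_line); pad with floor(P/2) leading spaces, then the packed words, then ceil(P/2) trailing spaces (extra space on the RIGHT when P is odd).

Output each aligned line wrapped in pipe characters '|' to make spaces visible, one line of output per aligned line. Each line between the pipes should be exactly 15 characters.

Line 1: ['code', 'progress'] (min_width=13, slack=2)
Line 2: ['bean', 'six', 'glass'] (min_width=14, slack=1)
Line 3: ['quickly', 'time', 'a'] (min_width=14, slack=1)
Line 4: ['for'] (min_width=3, slack=12)

Answer: | code progress |
|bean six glass |
|quickly time a |
|      for      |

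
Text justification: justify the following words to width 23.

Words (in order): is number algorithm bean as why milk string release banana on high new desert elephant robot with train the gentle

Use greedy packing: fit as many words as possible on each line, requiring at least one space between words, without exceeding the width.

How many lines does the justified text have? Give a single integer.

Line 1: ['is', 'number', 'algorithm'] (min_width=19, slack=4)
Line 2: ['bean', 'as', 'why', 'milk', 'string'] (min_width=23, slack=0)
Line 3: ['release', 'banana', 'on', 'high'] (min_width=22, slack=1)
Line 4: ['new', 'desert', 'elephant'] (min_width=19, slack=4)
Line 5: ['robot', 'with', 'train', 'the'] (min_width=20, slack=3)
Line 6: ['gentle'] (min_width=6, slack=17)
Total lines: 6

Answer: 6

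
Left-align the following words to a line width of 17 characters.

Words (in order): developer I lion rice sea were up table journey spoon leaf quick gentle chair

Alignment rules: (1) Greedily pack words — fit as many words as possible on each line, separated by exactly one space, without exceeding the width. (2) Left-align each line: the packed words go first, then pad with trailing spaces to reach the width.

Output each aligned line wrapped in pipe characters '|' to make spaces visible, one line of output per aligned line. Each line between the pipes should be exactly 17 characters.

Answer: |developer I lion |
|rice sea were up |
|table journey    |
|spoon leaf quick |
|gentle chair     |

Derivation:
Line 1: ['developer', 'I', 'lion'] (min_width=16, slack=1)
Line 2: ['rice', 'sea', 'were', 'up'] (min_width=16, slack=1)
Line 3: ['table', 'journey'] (min_width=13, slack=4)
Line 4: ['spoon', 'leaf', 'quick'] (min_width=16, slack=1)
Line 5: ['gentle', 'chair'] (min_width=12, slack=5)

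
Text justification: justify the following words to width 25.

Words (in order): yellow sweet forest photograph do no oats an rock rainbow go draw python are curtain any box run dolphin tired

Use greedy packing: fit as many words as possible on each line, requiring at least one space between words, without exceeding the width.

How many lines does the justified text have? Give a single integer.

Answer: 5

Derivation:
Line 1: ['yellow', 'sweet', 'forest'] (min_width=19, slack=6)
Line 2: ['photograph', 'do', 'no', 'oats', 'an'] (min_width=24, slack=1)
Line 3: ['rock', 'rainbow', 'go', 'draw'] (min_width=20, slack=5)
Line 4: ['python', 'are', 'curtain', 'any'] (min_width=22, slack=3)
Line 5: ['box', 'run', 'dolphin', 'tired'] (min_width=21, slack=4)
Total lines: 5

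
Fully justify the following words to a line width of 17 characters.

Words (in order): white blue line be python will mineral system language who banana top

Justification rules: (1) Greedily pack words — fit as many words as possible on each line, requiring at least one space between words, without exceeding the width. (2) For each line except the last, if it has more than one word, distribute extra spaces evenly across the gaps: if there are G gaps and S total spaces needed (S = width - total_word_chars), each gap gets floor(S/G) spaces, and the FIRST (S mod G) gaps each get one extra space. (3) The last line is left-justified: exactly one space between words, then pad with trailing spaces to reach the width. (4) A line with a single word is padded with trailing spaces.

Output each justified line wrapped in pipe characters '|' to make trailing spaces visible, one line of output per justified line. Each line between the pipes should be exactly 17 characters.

Answer: |white  blue  line|
|be   python  will|
|mineral    system|
|language      who|
|banana top       |

Derivation:
Line 1: ['white', 'blue', 'line'] (min_width=15, slack=2)
Line 2: ['be', 'python', 'will'] (min_width=14, slack=3)
Line 3: ['mineral', 'system'] (min_width=14, slack=3)
Line 4: ['language', 'who'] (min_width=12, slack=5)
Line 5: ['banana', 'top'] (min_width=10, slack=7)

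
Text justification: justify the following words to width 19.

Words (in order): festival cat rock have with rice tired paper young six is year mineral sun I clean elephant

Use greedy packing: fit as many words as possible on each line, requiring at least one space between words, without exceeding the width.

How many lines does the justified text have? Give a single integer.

Answer: 6

Derivation:
Line 1: ['festival', 'cat', 'rock'] (min_width=17, slack=2)
Line 2: ['have', 'with', 'rice'] (min_width=14, slack=5)
Line 3: ['tired', 'paper', 'young'] (min_width=17, slack=2)
Line 4: ['six', 'is', 'year', 'mineral'] (min_width=19, slack=0)
Line 5: ['sun', 'I', 'clean'] (min_width=11, slack=8)
Line 6: ['elephant'] (min_width=8, slack=11)
Total lines: 6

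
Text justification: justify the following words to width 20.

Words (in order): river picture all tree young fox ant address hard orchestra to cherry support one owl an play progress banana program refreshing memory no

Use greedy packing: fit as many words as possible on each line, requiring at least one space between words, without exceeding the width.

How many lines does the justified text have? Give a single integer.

Line 1: ['river', 'picture', 'all'] (min_width=17, slack=3)
Line 2: ['tree', 'young', 'fox', 'ant'] (min_width=18, slack=2)
Line 3: ['address', 'hard'] (min_width=12, slack=8)
Line 4: ['orchestra', 'to', 'cherry'] (min_width=19, slack=1)
Line 5: ['support', 'one', 'owl', 'an'] (min_width=18, slack=2)
Line 6: ['play', 'progress', 'banana'] (min_width=20, slack=0)
Line 7: ['program', 'refreshing'] (min_width=18, slack=2)
Line 8: ['memory', 'no'] (min_width=9, slack=11)
Total lines: 8

Answer: 8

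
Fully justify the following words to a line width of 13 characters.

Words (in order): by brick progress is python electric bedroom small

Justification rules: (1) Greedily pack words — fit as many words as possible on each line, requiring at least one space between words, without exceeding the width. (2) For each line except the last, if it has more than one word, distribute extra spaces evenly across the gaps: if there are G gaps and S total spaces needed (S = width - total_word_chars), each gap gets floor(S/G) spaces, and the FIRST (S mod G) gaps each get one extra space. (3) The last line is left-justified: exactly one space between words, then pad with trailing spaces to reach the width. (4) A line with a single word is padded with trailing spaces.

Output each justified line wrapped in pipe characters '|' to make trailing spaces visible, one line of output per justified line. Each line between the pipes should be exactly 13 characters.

Line 1: ['by', 'brick'] (min_width=8, slack=5)
Line 2: ['progress', 'is'] (min_width=11, slack=2)
Line 3: ['python'] (min_width=6, slack=7)
Line 4: ['electric'] (min_width=8, slack=5)
Line 5: ['bedroom', 'small'] (min_width=13, slack=0)

Answer: |by      brick|
|progress   is|
|python       |
|electric     |
|bedroom small|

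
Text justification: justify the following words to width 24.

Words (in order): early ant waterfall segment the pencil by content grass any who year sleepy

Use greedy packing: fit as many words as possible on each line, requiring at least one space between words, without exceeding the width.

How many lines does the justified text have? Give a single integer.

Answer: 4

Derivation:
Line 1: ['early', 'ant', 'waterfall'] (min_width=19, slack=5)
Line 2: ['segment', 'the', 'pencil', 'by'] (min_width=21, slack=3)
Line 3: ['content', 'grass', 'any', 'who'] (min_width=21, slack=3)
Line 4: ['year', 'sleepy'] (min_width=11, slack=13)
Total lines: 4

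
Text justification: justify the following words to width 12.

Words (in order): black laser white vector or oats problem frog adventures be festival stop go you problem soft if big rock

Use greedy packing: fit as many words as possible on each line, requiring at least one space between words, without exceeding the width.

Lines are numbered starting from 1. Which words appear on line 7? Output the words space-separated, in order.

Answer: stop go you

Derivation:
Line 1: ['black', 'laser'] (min_width=11, slack=1)
Line 2: ['white', 'vector'] (min_width=12, slack=0)
Line 3: ['or', 'oats'] (min_width=7, slack=5)
Line 4: ['problem', 'frog'] (min_width=12, slack=0)
Line 5: ['adventures'] (min_width=10, slack=2)
Line 6: ['be', 'festival'] (min_width=11, slack=1)
Line 7: ['stop', 'go', 'you'] (min_width=11, slack=1)
Line 8: ['problem', 'soft'] (min_width=12, slack=0)
Line 9: ['if', 'big', 'rock'] (min_width=11, slack=1)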